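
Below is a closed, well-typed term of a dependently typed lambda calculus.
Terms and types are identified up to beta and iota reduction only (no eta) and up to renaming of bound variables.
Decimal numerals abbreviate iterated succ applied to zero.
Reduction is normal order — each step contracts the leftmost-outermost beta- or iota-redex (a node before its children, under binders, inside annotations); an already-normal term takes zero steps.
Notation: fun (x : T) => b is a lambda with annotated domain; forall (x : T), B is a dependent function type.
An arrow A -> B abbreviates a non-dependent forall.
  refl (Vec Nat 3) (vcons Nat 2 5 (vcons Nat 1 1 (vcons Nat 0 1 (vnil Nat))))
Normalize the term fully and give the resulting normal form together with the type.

normal form:
  refl (Vec Nat 3) (vcons Nat 2 5 (vcons Nat 1 1 (vcons Nat 0 1 (vnil Nat))))
inferred type:
  Eq (Vec Nat 3) (vcons Nat 2 5 (vcons Nat 1 1 (vcons Nat 0 1 (vnil Nat)))) (vcons Nat 2 5 (vcons Nat 1 1 (vcons Nat 0 1 (vnil Nat))))
observation: no redex remains anywhere in the term; it is its own normal form.


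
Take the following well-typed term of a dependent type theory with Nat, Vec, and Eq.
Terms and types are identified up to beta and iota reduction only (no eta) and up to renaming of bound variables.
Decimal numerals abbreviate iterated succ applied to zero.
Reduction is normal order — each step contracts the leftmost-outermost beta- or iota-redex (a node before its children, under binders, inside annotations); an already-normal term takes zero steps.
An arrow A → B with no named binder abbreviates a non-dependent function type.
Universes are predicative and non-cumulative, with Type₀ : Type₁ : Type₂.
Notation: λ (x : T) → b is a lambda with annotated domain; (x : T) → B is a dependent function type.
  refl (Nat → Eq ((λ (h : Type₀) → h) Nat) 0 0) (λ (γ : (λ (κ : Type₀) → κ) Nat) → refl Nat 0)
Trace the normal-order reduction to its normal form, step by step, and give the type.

normal-order reduction:
  refl (Nat → Eq ((λ (h : Type₀) → h) Nat) 0 0) (λ (γ : (λ (κ : Type₀) → κ) Nat) → refl Nat 0)
  ~> refl (Nat → Eq Nat 0 0) (λ (h : (λ (γ : Type₀) → γ) Nat) → refl Nat 0)
  ~> refl (Nat → Eq Nat 0 0) (λ (h : Nat) → refl Nat 0)
the term's type:
  Eq (Nat → Eq Nat 0 0) (λ (h : Nat) → refl Nat 0) (λ (γ : Nat) → refl Nat 0)


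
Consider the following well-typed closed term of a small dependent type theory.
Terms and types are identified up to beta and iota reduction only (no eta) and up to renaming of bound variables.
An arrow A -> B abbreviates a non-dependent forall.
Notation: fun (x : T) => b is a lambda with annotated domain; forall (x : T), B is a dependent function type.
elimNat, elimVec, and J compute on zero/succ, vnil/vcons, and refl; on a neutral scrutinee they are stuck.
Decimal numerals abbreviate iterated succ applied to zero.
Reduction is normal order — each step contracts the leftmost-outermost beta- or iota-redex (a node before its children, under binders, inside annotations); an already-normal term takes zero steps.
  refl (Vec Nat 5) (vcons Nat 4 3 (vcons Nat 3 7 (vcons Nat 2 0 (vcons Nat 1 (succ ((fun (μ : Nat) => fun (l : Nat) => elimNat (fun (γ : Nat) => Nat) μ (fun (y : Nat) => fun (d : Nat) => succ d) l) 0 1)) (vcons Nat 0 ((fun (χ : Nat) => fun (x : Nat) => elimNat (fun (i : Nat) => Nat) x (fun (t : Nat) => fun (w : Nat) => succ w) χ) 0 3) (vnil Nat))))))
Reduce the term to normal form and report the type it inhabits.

reduced normal form:
  refl (Vec Nat 5) (vcons Nat 4 3 (vcons Nat 3 7 (vcons Nat 2 0 (vcons Nat 1 2 (vcons Nat 0 3 (vnil Nat))))))
inferred type:
  Eq (Vec Nat 5) (vcons Nat 4 3 (vcons Nat 3 7 (vcons Nat 2 0 (vcons Nat 1 2 (vcons Nat 0 3 (vnil Nat)))))) (vcons Nat 4 3 (vcons Nat 3 7 (vcons Nat 2 0 (vcons Nat 1 2 (vcons Nat 0 3 (vnil Nat))))))


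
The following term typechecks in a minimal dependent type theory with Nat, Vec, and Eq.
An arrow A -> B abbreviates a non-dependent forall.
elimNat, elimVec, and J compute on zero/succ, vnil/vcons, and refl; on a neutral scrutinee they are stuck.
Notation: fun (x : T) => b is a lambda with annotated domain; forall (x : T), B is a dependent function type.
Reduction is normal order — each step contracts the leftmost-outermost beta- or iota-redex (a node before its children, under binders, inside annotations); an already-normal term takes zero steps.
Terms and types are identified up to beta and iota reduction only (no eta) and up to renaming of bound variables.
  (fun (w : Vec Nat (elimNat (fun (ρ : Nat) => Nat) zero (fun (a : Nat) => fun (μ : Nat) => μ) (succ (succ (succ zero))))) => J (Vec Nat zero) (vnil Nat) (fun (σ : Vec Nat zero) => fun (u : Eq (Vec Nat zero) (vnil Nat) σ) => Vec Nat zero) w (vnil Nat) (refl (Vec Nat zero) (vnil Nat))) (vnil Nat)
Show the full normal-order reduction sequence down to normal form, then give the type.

normal-order reduction sequence:
  (fun (w : Vec Nat (elimNat (fun (ρ : Nat) => Nat) zero (fun (a : Nat) => fun (μ : Nat) => μ) (succ (succ (succ zero))))) => J (Vec Nat zero) (vnil Nat) (fun (σ : Vec Nat zero) => fun (u : Eq (Vec Nat zero) (vnil Nat) σ) => Vec Nat zero) w (vnil Nat) (refl (Vec Nat zero) (vnil Nat))) (vnil Nat)
  ~> J (Vec Nat zero) (vnil Nat) (fun (w : Vec Nat zero) => fun (ρ : Eq (Vec Nat zero) (vnil Nat) w) => Vec Nat zero) (vnil Nat) (vnil Nat) (refl (Vec Nat zero) (vnil Nat))
  ~> vnil Nat
inferred type:
  Vec Nat zero


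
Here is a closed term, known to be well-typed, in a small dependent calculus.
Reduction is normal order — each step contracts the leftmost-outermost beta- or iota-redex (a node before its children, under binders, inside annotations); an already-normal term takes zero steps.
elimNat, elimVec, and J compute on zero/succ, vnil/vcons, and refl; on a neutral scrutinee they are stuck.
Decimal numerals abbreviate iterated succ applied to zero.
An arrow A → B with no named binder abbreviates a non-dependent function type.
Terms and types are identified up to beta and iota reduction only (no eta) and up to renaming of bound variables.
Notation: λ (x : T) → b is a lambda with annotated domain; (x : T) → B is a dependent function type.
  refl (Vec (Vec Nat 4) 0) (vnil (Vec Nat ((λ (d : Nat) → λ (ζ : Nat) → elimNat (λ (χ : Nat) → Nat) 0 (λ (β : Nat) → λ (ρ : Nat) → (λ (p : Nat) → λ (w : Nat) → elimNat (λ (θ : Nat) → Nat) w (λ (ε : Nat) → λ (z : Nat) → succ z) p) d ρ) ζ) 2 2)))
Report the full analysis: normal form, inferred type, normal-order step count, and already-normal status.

reduced normal form:
  refl (Vec (Vec Nat 4) 0) (vnil (Vec Nat 4))
the term's type:
  Eq (Vec (Vec Nat 4) 0) (vnil (Vec Nat 4)) (vnil (Vec Nat 4))
reduction steps (normal order): 27
term was already normal: no
first contracted redex: a beta-redex


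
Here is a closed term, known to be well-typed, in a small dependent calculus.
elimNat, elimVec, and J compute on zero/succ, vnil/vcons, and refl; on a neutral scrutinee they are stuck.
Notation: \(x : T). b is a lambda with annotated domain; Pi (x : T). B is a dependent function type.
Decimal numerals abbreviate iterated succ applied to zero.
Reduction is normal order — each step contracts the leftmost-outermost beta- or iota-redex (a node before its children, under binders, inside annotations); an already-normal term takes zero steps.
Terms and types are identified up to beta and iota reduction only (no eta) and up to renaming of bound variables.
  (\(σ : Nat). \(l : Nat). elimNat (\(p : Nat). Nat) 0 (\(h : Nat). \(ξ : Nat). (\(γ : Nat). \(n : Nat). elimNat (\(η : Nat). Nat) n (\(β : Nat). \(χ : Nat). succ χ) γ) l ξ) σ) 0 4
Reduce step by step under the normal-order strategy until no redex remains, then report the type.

normal-order reduction sequence:
  (\(σ : Nat). \(l : Nat). elimNat (\(p : Nat). Nat) 0 (\(h : Nat). \(ξ : Nat). (\(γ : Nat). \(n : Nat). elimNat (\(η : Nat). Nat) n (\(β : Nat). \(χ : Nat). succ χ) γ) l ξ) σ) 0 4
  ~> (\(σ : Nat). elimNat (\(l : Nat). Nat) 0 (\(p : Nat). \(h : Nat). (\(ξ : Nat). \(γ : Nat). elimNat (\(n : Nat). Nat) γ (\(η : Nat). \(β : Nat). succ β) ξ) σ h) 0) 4
  ~> elimNat (\(σ : Nat). Nat) 0 (\(l : Nat). \(p : Nat). (\(h : Nat). \(ξ : Nat). elimNat (\(γ : Nat). Nat) ξ (\(n : Nat). \(η : Nat). succ η) h) 4 p) 0
  ~> 0
type:
  Nat


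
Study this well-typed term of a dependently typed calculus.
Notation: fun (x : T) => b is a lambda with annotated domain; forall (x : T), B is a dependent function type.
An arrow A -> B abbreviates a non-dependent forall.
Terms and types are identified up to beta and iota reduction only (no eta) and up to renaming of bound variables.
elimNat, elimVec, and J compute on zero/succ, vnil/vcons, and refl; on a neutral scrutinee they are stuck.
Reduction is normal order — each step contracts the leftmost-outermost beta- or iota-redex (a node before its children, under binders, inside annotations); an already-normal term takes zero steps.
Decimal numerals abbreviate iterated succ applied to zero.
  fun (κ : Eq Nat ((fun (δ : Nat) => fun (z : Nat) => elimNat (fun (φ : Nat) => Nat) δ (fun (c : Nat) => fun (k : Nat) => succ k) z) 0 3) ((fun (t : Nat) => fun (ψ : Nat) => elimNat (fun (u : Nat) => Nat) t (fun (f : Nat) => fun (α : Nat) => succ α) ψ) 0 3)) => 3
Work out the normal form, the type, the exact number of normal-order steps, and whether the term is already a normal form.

reduced normal form:
  fun (κ : Eq Nat 3 3) => 3
the term's type:
  Eq Nat 3 3 -> Nat
steps to reach normal form (normal order): 24
started in normal form: no
first redex: a beta-redex


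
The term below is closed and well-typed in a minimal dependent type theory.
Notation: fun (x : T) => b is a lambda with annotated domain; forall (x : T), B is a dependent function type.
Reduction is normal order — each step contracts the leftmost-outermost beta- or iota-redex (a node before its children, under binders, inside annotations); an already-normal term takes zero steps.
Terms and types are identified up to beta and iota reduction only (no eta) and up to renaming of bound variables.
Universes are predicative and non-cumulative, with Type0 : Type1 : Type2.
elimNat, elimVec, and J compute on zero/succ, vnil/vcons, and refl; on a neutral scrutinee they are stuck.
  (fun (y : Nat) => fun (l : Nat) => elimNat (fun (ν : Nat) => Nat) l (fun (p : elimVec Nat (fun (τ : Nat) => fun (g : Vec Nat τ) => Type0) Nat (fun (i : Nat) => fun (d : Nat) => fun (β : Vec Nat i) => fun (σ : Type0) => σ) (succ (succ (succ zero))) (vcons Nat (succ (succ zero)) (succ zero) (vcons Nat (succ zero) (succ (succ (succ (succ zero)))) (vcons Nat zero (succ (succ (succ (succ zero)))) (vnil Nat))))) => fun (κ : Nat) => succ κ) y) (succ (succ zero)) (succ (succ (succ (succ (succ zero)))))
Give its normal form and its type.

normal form:
  succ (succ (succ (succ (succ (succ (succ zero))))))
inferred type:
  Nat


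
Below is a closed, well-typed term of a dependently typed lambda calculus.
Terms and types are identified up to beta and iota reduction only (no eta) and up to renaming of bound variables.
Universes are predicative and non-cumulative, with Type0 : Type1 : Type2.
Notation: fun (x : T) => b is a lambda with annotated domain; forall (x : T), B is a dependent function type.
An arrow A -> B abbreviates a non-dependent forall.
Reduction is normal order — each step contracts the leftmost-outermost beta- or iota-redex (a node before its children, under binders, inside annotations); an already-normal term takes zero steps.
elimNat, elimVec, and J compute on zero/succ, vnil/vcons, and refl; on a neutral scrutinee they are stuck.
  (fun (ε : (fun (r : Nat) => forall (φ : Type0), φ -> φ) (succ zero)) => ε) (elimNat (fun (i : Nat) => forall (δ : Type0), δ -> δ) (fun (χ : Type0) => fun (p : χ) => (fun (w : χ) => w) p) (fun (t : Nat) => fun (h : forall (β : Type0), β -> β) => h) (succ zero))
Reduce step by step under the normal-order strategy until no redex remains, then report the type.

normal-order reduction sequence:
  (fun (ε : (fun (r : Nat) => forall (φ : Type0), φ -> φ) (succ zero)) => ε) (elimNat (fun (i : Nat) => forall (δ : Type0), δ -> δ) (fun (χ : Type0) => fun (p : χ) => (fun (w : χ) => w) p) (fun (t : Nat) => fun (h : forall (β : Type0), β -> β) => h) (succ zero))
  ~> elimNat (fun (ε : Nat) => forall (r : Type0), r -> r) (fun (φ : Type0) => fun (i : φ) => (fun (δ : φ) => δ) i) (fun (χ : Nat) => fun (p : forall (w : Type0), w -> w) => p) (succ zero)
  ~> (fun (ε : Nat) => fun (r : forall (φ : Type0), φ -> φ) => r) zero (elimNat (fun (i : Nat) => forall (δ : Type0), δ -> δ) (fun (χ : Type0) => fun (p : χ) => (fun (w : χ) => w) p) (fun (t : Nat) => fun (h : forall (β : Type0), β -> β) => h) zero)
  ~> (fun (ε : forall (r : Type0), r -> r) => ε) (elimNat (fun (φ : Nat) => forall (i : Type0), i -> i) (fun (δ : Type0) => fun (χ : δ) => (fun (p : δ) => p) χ) (fun (w : Nat) => fun (t : forall (h : Type0), h -> h) => t) zero)
  ~> elimNat (fun (ε : Nat) => forall (r : Type0), r -> r) (fun (φ : Type0) => fun (i : φ) => (fun (δ : φ) => δ) i) (fun (χ : Nat) => fun (p : forall (w : Type0), w -> w) => p) zero
  ~> fun (ε : Type0) => fun (r : ε) => (fun (φ : ε) => φ) r
  ~> fun (ε : Type0) => fun (r : ε) => r
the term's type:
  forall (ε : Type0), ε -> ε


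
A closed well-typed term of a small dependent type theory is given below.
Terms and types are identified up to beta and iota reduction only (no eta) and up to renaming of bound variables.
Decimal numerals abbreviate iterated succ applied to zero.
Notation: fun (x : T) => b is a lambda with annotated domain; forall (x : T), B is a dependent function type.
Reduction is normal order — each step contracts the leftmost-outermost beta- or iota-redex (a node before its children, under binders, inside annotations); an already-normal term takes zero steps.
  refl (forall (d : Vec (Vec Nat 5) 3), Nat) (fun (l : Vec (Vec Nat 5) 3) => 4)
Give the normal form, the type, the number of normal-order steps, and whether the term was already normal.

reduced normal form:
  refl (forall (d : Vec (Vec Nat 5) 3), Nat) (fun (l : Vec (Vec Nat 5) 3) => 4)
the term's type:
  Eq (forall (d : Vec (Vec Nat 5) 3), Nat) (fun (l : Vec (Vec Nat 5) 3) => 4) (fun (i : Vec (Vec Nat 5) 3) => 4)
normal-order step count: 0
already normal: yes


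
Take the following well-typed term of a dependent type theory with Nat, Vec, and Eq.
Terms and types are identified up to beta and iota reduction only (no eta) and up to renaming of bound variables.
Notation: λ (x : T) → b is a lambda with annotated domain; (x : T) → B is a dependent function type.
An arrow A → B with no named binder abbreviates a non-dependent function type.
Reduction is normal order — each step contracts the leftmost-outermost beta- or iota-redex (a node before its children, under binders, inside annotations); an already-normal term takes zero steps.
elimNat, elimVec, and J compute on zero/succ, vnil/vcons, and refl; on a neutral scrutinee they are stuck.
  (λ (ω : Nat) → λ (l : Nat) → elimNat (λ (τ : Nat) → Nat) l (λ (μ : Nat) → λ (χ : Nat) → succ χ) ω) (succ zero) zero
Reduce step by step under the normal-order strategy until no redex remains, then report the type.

reduction (normal order):
  (λ (ω : Nat) → λ (l : Nat) → elimNat (λ (τ : Nat) → Nat) l (λ (μ : Nat) → λ (χ : Nat) → succ χ) ω) (succ zero) zero
  ~> (λ (ω : Nat) → elimNat (λ (l : Nat) → Nat) ω (λ (τ : Nat) → λ (μ : Nat) → succ μ) (succ zero)) zero
  ~> elimNat (λ (ω : Nat) → Nat) zero (λ (l : Nat) → λ (τ : Nat) → succ τ) (succ zero)
  ~> (λ (ω : Nat) → λ (l : Nat) → succ l) zero (elimNat (λ (τ : Nat) → Nat) zero (λ (μ : Nat) → λ (χ : Nat) → succ χ) zero)
  ~> (λ (ω : Nat) → succ ω) (elimNat (λ (l : Nat) → Nat) zero (λ (τ : Nat) → λ (μ : Nat) → succ μ) zero)
  ~> succ (elimNat (λ (ω : Nat) → Nat) zero (λ (l : Nat) → λ (τ : Nat) → succ τ) zero)
  ~> succ zero
inferred type:
  Nat


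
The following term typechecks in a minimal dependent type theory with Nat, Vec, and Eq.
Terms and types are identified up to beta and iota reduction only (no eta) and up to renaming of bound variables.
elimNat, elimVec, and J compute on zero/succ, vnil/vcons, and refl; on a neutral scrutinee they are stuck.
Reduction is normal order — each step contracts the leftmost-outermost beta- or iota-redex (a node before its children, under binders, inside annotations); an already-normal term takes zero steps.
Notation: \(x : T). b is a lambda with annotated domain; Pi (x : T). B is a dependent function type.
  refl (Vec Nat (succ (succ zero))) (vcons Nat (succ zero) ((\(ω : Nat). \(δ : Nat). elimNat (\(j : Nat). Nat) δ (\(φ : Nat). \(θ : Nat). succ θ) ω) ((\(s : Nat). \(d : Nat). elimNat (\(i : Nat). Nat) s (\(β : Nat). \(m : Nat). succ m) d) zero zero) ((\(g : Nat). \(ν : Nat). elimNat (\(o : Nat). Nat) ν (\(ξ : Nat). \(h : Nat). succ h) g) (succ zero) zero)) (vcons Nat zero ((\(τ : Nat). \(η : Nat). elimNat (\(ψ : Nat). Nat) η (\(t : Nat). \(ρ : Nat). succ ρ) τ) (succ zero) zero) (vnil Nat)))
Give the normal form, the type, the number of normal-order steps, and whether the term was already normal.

resulting normal form:
  refl (Vec Nat (succ (succ zero))) (vcons Nat (succ zero) (succ zero) (vcons Nat zero (succ zero) (vnil Nat)))
type:
  Eq (Vec Nat (succ (succ zero))) (vcons Nat (succ zero) (succ zero) (vcons Nat zero (succ zero) (vnil Nat))) (vcons Nat (succ zero) (succ zero) (vcons Nat zero (succ zero) (vnil Nat)))
normal-order step count: 18
term was already normal: no
first redex: a beta-redex


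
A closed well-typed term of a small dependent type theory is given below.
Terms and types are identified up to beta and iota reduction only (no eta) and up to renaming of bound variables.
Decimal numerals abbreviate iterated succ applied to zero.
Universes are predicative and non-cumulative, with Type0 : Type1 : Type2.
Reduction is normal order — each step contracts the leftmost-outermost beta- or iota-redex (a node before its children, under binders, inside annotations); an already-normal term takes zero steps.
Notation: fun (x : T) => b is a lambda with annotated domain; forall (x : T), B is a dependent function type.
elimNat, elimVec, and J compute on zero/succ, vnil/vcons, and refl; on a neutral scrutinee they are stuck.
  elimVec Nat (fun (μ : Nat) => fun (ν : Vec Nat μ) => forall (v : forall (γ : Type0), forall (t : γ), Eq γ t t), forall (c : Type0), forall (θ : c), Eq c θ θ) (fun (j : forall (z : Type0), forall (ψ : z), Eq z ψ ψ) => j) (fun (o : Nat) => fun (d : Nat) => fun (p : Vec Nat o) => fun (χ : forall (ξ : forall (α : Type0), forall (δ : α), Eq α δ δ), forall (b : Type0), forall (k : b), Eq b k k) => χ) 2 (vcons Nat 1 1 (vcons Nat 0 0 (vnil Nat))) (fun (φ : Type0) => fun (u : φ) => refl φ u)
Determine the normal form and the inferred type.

normal form:
  fun (μ : Type0) => fun (ν : μ) => refl μ ν
the term's type:
  forall (μ : Type0), forall (ν : μ), Eq μ ν ν
observation: the leftmost-outermost redex is an elimVec iota-redex, and normalization takes 12 steps.


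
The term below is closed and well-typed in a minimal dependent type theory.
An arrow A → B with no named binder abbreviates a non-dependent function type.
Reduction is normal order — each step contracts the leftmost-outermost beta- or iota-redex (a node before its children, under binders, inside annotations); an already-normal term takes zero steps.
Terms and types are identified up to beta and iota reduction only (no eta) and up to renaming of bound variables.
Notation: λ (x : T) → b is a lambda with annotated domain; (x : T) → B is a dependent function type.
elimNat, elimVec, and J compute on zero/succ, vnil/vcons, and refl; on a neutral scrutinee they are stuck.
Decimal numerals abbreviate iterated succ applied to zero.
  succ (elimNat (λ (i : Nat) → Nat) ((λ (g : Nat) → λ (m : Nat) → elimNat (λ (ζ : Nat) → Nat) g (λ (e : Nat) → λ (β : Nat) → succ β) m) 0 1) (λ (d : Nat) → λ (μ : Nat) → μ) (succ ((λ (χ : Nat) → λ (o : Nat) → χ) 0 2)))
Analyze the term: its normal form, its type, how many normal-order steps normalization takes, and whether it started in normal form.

reduced normal form:
  2
the term's type:
  Nat
steps to reach normal form (normal order): 12
started in normal form: no
first contracted redex: an elimNat iota-redex


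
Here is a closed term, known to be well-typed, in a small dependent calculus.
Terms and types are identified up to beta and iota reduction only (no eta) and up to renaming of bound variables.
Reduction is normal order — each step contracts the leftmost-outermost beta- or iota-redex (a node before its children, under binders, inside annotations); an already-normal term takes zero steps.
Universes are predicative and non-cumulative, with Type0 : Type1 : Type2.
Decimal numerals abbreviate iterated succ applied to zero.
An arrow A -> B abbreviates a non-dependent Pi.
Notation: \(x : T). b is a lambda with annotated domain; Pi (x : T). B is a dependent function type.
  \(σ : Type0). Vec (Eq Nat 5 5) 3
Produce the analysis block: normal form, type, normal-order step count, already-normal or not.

reduced normal form:
  \(σ : Type0). Vec (Eq Nat 5 5) 3
the term's type:
  Type0 -> Type0
normal-order step count: 0
already normal: yes


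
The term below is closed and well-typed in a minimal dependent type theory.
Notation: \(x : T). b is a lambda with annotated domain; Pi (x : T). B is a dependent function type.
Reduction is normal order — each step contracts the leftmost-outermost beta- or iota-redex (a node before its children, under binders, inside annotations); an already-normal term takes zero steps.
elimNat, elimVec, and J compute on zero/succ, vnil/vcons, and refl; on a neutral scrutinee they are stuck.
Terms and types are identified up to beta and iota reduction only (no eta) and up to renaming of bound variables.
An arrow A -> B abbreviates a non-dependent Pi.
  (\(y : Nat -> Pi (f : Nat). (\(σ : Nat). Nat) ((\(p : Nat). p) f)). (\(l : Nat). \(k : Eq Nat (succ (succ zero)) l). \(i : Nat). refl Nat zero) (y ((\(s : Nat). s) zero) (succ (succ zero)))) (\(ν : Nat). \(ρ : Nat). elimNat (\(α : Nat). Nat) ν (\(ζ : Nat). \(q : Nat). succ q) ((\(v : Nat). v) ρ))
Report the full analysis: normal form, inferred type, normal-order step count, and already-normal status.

resulting normal form:
  \(y : Eq Nat (succ (succ zero)) (succ (succ zero))). \(f : Nat). refl Nat zero
type:
  Eq Nat (succ (succ zero)) (succ (succ zero)) -> Nat -> Eq Nat zero zero
steps to reach normal form (normal order): 13
already normal: no
first contracted redex: a beta-redex


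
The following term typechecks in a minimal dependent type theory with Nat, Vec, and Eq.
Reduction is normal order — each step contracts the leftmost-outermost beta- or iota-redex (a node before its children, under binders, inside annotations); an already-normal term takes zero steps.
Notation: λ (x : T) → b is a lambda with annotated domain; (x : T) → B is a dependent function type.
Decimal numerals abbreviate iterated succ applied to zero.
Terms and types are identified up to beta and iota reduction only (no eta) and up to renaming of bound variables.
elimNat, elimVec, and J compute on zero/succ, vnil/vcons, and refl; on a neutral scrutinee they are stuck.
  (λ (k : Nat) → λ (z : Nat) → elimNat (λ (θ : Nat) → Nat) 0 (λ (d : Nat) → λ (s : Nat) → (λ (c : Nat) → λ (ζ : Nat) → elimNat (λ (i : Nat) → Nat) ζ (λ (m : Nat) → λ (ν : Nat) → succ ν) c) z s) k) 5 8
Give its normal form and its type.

reduced normal form:
  40
inferred type:
  Nat
observation: the term reaches its normal form after 153 normal-order steps.


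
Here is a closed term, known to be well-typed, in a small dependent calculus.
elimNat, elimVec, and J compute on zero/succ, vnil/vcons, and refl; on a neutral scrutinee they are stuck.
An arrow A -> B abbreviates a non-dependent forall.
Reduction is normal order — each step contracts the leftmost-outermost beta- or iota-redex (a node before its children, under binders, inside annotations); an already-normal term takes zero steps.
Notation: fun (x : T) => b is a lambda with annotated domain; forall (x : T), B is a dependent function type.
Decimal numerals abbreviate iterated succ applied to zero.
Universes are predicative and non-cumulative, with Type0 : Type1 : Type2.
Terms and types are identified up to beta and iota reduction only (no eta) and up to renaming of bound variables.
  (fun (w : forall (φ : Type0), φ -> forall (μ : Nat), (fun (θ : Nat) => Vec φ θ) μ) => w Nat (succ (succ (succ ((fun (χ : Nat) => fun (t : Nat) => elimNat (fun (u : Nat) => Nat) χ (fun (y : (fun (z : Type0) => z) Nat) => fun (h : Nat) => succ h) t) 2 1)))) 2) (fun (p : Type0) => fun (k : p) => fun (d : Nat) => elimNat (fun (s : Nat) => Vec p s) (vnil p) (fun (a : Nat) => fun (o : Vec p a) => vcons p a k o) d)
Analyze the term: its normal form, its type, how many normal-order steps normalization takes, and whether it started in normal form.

normal form:
  vcons Nat 1 6 (vcons Nat 0 6 (vnil Nat))
inferred type:
  Vec Nat 2
reduction steps (normal order): 23
already normal: no
first contracted redex: a beta-redex


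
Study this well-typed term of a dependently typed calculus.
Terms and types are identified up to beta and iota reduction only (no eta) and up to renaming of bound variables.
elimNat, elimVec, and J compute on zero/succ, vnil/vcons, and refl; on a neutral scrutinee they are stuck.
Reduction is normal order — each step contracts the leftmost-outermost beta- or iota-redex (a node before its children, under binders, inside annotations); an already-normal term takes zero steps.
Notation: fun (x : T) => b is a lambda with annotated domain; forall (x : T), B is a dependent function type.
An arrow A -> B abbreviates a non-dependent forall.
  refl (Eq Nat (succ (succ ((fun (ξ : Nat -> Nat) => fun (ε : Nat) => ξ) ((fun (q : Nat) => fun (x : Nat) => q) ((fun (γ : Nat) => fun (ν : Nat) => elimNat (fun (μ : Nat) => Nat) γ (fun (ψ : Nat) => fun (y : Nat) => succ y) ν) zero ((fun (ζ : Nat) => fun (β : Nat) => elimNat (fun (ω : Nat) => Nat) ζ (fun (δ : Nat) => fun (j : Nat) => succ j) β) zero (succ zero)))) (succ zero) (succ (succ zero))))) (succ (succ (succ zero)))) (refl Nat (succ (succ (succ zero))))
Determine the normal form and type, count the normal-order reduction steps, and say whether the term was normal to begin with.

resulting normal form:
  refl (Eq Nat (succ (succ (succ zero))) (succ (succ (succ zero)))) (refl Nat (succ (succ (succ zero))))
the term's type:
  Eq (Eq Nat (succ (succ (succ zero))) (succ (succ (succ zero)))) (refl Nat (succ (succ (succ zero)))) (refl Nat (succ (succ (succ zero))))
steps to reach normal form (normal order): 16
started in normal form: no
first redex: a beta-redex


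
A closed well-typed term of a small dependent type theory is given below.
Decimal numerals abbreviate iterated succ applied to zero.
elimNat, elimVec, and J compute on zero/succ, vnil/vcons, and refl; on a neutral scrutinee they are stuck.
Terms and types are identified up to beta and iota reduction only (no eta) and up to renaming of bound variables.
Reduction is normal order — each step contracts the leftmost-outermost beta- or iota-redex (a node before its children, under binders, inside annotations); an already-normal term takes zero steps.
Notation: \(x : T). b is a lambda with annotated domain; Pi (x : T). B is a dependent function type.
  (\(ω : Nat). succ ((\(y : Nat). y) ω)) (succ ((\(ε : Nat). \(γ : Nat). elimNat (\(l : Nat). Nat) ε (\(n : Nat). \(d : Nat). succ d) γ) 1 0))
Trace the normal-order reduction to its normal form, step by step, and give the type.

normal-order reduction:
  (\(ω : Nat). succ ((\(y : Nat). y) ω)) (succ ((\(ε : Nat). \(γ : Nat). elimNat (\(l : Nat). Nat) ε (\(n : Nat). \(d : Nat). succ d) γ) 1 0))
  ~> succ ((\(ω : Nat). ω) (succ ((\(y : Nat). \(ε : Nat). elimNat (\(γ : Nat). Nat) y (\(l : Nat). \(n : Nat). succ n) ε) 1 0)))
  ~> succ (succ ((\(ω : Nat). \(y : Nat). elimNat (\(ε : Nat). Nat) ω (\(γ : Nat). \(l : Nat). succ l) y) 1 0))
  ~> succ (succ ((\(ω : Nat). elimNat (\(y : Nat). Nat) 1 (\(ε : Nat). \(γ : Nat). succ γ) ω) 0))
  ~> succ (succ (elimNat (\(ω : Nat). Nat) 1 (\(y : Nat). \(ε : Nat). succ ε) 0))
  ~> 3
the term's type:
  Nat


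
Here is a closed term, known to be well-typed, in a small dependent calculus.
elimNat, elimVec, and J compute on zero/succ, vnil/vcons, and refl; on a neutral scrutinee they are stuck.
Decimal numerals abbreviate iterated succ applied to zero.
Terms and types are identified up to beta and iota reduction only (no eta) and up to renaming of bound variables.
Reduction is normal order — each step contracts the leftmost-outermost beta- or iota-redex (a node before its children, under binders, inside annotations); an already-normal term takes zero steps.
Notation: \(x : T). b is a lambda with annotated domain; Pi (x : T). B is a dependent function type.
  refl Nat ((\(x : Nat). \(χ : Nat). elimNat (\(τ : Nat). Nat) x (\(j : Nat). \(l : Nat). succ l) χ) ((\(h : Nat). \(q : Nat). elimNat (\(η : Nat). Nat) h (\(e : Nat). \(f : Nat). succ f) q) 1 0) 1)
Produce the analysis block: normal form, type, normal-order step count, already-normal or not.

normal form:
  refl Nat 2
type:
  Eq Nat 2 2
reduction steps (normal order): 9
already normal: no
first contracted redex: a beta-redex


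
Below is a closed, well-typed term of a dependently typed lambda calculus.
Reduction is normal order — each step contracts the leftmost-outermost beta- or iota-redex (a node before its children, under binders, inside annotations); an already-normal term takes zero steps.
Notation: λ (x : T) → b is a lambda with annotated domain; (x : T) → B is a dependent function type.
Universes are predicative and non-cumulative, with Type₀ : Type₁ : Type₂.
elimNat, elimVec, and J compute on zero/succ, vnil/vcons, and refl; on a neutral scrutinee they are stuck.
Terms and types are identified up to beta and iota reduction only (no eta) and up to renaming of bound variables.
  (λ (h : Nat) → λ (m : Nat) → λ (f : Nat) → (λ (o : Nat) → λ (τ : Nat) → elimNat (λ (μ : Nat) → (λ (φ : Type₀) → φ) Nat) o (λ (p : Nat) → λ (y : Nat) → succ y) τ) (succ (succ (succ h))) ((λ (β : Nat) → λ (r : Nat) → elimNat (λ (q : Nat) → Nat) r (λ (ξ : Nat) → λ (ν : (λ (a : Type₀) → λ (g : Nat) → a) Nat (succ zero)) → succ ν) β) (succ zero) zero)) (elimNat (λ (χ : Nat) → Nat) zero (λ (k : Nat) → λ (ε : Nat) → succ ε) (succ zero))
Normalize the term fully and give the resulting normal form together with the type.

normal form:
  λ (h : Nat) → λ (m : Nat) → succ (succ (succ (succ (succ zero))))
type:
  (h : Nat) → (m : Nat) → Nat


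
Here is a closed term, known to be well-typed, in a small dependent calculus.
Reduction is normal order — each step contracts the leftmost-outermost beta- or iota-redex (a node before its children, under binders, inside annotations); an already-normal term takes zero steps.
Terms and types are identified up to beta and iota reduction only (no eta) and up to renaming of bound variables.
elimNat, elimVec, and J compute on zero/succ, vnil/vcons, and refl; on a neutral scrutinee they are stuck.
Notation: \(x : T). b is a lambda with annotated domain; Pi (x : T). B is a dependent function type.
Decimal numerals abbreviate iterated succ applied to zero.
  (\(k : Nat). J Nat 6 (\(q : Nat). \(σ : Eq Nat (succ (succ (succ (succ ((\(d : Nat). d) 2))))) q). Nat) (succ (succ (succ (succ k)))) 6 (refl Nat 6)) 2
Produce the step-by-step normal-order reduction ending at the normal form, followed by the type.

normal-order reduction sequence:
  (\(k : Nat). J Nat 6 (\(q : Nat). \(σ : Eq Nat (succ (succ (succ (succ ((\(d : Nat). d) 2))))) q). Nat) (succ (succ (succ (succ k)))) 6 (refl Nat 6)) 2
  ~> J Nat 6 (\(k : Nat). \(q : Eq Nat (succ (succ (succ (succ ((\(σ : Nat). σ) 2))))) k). Nat) 6 6 (refl Nat 6)
  ~> 6
the term's type:
  Nat


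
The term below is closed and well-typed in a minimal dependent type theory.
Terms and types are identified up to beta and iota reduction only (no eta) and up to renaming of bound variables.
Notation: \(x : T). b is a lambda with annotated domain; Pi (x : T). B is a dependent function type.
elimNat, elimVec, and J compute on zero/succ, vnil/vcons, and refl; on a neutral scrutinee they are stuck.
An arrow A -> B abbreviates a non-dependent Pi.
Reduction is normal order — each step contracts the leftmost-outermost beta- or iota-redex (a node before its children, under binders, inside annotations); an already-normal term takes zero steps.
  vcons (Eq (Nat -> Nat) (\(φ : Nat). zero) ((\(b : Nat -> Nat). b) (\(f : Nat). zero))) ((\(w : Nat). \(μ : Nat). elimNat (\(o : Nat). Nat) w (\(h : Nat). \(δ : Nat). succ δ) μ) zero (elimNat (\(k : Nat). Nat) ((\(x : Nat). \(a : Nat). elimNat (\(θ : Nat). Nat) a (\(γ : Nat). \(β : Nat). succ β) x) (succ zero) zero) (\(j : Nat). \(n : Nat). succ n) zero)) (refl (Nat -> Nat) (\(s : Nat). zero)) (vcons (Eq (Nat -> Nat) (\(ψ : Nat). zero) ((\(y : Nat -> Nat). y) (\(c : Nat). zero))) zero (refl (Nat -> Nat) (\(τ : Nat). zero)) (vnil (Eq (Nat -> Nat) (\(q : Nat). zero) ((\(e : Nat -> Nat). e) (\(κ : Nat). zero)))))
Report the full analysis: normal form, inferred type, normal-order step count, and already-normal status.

resulting normal form:
  vcons (Eq (Nat -> Nat) (\(φ : Nat). zero) (\(b : Nat). zero)) (succ zero) (refl (Nat -> Nat) (\(f : Nat). zero)) (vcons (Eq (Nat -> Nat) (\(w : Nat). zero) (\(μ : Nat). zero)) zero (refl (Nat -> Nat) (\(o : Nat). zero)) (vnil (Eq (Nat -> Nat) (\(h : Nat). zero) (\(δ : Nat). zero))))
the term's type:
  Vec (Eq (Nat -> Nat) (\(φ : Nat). zero) (\(b : Nat). zero)) (succ (succ zero))
normal-order step count: 16
term was already normal: no
first contracted redex: a beta-redex


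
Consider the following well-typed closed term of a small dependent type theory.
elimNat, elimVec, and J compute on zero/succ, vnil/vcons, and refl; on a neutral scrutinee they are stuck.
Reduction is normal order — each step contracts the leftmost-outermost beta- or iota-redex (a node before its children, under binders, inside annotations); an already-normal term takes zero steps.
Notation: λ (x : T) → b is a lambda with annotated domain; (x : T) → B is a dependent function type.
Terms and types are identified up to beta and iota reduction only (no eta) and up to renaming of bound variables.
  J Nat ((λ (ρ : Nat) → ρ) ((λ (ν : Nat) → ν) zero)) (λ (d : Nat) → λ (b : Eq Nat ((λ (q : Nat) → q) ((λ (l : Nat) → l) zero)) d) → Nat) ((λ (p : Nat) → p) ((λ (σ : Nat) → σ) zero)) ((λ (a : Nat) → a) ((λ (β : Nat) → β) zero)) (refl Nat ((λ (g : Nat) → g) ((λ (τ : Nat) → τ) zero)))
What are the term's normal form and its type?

resulting normal form:
  zero
inferred type:
  Nat


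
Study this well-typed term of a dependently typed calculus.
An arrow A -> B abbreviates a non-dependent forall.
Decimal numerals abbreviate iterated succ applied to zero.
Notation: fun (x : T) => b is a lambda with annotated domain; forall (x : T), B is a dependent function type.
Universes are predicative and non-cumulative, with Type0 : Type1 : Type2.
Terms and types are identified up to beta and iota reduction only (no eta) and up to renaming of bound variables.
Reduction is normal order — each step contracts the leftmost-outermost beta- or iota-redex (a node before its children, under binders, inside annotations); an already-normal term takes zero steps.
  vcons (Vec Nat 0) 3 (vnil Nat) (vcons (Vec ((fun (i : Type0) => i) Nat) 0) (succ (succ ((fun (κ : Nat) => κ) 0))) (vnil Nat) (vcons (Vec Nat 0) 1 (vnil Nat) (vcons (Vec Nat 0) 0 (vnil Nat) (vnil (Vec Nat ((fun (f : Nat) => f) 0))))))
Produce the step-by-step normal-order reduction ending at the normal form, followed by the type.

normal-order reduction:
  vcons (Vec Nat 0) 3 (vnil Nat) (vcons (Vec ((fun (i : Type0) => i) Nat) 0) (succ (succ ((fun (κ : Nat) => κ) 0))) (vnil Nat) (vcons (Vec Nat 0) 1 (vnil Nat) (vcons (Vec Nat 0) 0 (vnil Nat) (vnil (Vec Nat ((fun (f : Nat) => f) 0))))))
  ~> vcons (Vec Nat 0) 3 (vnil Nat) (vcons (Vec Nat 0) (succ (succ ((fun (i : Nat) => i) 0))) (vnil Nat) (vcons (Vec Nat 0) 1 (vnil Nat) (vcons (Vec Nat 0) 0 (vnil Nat) (vnil (Vec Nat ((fun (κ : Nat) => κ) 0))))))
  ~> vcons (Vec Nat 0) 3 (vnil Nat) (vcons (Vec Nat 0) 2 (vnil Nat) (vcons (Vec Nat 0) 1 (vnil Nat) (vcons (Vec Nat 0) 0 (vnil Nat) (vnil (Vec Nat ((fun (i : Nat) => i) 0))))))
  ~> vcons (Vec Nat 0) 3 (vnil Nat) (vcons (Vec Nat 0) 2 (vnil Nat) (vcons (Vec Nat 0) 1 (vnil Nat) (vcons (Vec Nat 0) 0 (vnil Nat) (vnil (Vec Nat 0)))))
the term's type:
  Vec (Vec Nat 0) 4


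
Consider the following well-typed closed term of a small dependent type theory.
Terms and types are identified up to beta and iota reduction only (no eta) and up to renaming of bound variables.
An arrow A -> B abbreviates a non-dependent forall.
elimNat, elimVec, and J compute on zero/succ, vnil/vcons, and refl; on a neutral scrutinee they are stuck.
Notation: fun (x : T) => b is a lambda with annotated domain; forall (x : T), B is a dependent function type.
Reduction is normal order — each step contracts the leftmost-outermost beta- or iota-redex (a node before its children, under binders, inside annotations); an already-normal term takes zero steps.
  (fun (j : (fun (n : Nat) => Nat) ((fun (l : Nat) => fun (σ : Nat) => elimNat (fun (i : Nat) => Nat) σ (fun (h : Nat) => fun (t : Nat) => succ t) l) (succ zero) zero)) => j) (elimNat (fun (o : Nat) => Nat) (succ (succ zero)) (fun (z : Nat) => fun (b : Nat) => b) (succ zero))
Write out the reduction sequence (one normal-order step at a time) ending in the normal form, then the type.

reduction (normal order):
  (fun (j : (fun (n : Nat) => Nat) ((fun (l : Nat) => fun (σ : Nat) => elimNat (fun (i : Nat) => Nat) σ (fun (h : Nat) => fun (t : Nat) => succ t) l) (succ zero) zero)) => j) (elimNat (fun (o : Nat) => Nat) (succ (succ zero)) (fun (z : Nat) => fun (b : Nat) => b) (succ zero))
  ~> elimNat (fun (j : Nat) => Nat) (succ (succ zero)) (fun (n : Nat) => fun (l : Nat) => l) (succ zero)
  ~> (fun (j : Nat) => fun (n : Nat) => n) zero (elimNat (fun (l : Nat) => Nat) (succ (succ zero)) (fun (σ : Nat) => fun (i : Nat) => i) zero)
  ~> (fun (j : Nat) => j) (elimNat (fun (n : Nat) => Nat) (succ (succ zero)) (fun (l : Nat) => fun (σ : Nat) => σ) zero)
  ~> elimNat (fun (j : Nat) => Nat) (succ (succ zero)) (fun (n : Nat) => fun (l : Nat) => l) zero
  ~> succ (succ zero)
the term's type:
  Nat


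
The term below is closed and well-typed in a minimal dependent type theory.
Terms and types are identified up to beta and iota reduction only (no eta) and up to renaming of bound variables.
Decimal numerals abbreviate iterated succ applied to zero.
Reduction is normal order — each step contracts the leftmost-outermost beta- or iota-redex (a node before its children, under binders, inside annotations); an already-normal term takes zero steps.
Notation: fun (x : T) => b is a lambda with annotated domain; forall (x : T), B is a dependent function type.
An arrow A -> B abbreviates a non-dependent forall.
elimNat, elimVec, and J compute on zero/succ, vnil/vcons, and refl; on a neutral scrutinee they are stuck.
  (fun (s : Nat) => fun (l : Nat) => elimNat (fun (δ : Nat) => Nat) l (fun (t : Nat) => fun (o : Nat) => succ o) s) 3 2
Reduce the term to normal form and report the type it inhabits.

reduced normal form:
  5
inferred type:
  Nat
observation: the leftmost-outermost redex is a beta-redex, and normalization takes 12 steps.


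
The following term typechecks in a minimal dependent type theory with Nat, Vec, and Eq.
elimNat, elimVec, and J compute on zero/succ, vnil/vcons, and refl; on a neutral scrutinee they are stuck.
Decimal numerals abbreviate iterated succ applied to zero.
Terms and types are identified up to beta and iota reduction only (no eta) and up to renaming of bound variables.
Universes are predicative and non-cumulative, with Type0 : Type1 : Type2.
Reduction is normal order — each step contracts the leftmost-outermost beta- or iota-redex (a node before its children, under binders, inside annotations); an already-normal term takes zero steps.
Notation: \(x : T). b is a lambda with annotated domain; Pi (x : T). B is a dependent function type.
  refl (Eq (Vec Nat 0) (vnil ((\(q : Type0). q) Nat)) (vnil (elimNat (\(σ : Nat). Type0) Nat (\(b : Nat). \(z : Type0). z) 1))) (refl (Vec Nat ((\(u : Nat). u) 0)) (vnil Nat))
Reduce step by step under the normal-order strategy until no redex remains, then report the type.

normal-order reduction:
  refl (Eq (Vec Nat 0) (vnil ((\(q : Type0). q) Nat)) (vnil (elimNat (\(σ : Nat). Type0) Nat (\(b : Nat). \(z : Type0). z) 1))) (refl (Vec Nat ((\(u : Nat). u) 0)) (vnil Nat))
  ~> refl (Eq (Vec Nat 0) (vnil Nat) (vnil (elimNat (\(q : Nat). Type0) Nat (\(σ : Nat). \(b : Type0). b) 1))) (refl (Vec Nat ((\(z : Nat). z) 0)) (vnil Nat))
  ~> refl (Eq (Vec Nat 0) (vnil Nat) (vnil ((\(q : Nat). \(σ : Type0). σ) 0 (elimNat (\(b : Nat). Type0) Nat (\(z : Nat). \(u : Type0). u) 0)))) (refl (Vec Nat ((\(ζ : Nat). ζ) 0)) (vnil Nat))
  ~> refl (Eq (Vec Nat 0) (vnil Nat) (vnil ((\(q : Type0). q) (elimNat (\(σ : Nat). Type0) Nat (\(b : Nat). \(z : Type0). z) 0)))) (refl (Vec Nat ((\(u : Nat). u) 0)) (vnil Nat))
  ~> refl (Eq (Vec Nat 0) (vnil Nat) (vnil (elimNat (\(q : Nat). Type0) Nat (\(σ : Nat). \(b : Type0). b) 0))) (refl (Vec Nat ((\(z : Nat). z) 0)) (vnil Nat))
  ~> refl (Eq (Vec Nat 0) (vnil Nat) (vnil Nat)) (refl (Vec Nat ((\(q : Nat). q) 0)) (vnil Nat))
  ~> refl (Eq (Vec Nat 0) (vnil Nat) (vnil Nat)) (refl (Vec Nat 0) (vnil Nat))
inferred type:
  Eq (Eq (Vec Nat 0) (vnil Nat) (vnil Nat)) (refl (Vec Nat 0) (vnil Nat)) (refl (Vec Nat 0) (vnil Nat))
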